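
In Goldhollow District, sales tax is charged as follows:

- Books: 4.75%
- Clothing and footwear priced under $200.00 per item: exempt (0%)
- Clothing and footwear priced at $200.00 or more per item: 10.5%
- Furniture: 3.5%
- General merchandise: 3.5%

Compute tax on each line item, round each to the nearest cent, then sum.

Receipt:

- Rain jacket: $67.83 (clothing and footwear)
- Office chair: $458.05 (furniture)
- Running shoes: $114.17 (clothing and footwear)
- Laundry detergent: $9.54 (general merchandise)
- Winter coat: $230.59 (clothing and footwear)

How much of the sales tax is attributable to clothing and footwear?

$24.21

Rain jacket $67.83: clothing and footwear, under $200.00 → 0% → $0.00
Running shoes $114.17: clothing and footwear, under $200.00 → 0% → $0.00
Winter coat $230.59: clothing and footwear, $200.00 or more → 10.5% → $24.21
Tax on clothing and footwear = $0.00 + $0.00 + $24.21 = $24.21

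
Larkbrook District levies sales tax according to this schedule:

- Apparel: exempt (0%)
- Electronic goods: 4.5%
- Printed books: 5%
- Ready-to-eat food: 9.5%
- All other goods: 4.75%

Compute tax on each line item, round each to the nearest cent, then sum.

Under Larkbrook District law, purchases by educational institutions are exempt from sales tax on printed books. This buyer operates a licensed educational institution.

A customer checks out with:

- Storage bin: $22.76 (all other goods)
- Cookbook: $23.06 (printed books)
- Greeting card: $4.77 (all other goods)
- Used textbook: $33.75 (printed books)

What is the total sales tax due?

$1.31

Storage bin $22.76: all other goods → 4.75% → $1.08
Cookbook $23.06: printed books, buyer-exempt → 0% → $0.00
Greeting card $4.77: all other goods → 4.75% → $0.23
Used textbook $33.75: printed books, buyer-exempt → 0% → $0.00
Total tax = $1.08 + $0.23 = $1.31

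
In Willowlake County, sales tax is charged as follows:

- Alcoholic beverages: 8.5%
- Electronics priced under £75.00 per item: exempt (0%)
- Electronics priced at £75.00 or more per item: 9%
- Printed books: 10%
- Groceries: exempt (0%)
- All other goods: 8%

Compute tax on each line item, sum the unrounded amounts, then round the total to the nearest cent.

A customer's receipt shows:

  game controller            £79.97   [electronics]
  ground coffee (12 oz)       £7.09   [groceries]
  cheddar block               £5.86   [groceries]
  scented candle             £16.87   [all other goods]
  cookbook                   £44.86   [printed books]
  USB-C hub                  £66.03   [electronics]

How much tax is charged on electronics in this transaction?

Game controller £79.97: electronics, £75.00 or more → 9% → £7.1973
USB-C hub £66.03: electronics, under £75.00 → 0% → £0.00
Tax on electronics: unrounded sum = £7.1973 → £7.20

£7.20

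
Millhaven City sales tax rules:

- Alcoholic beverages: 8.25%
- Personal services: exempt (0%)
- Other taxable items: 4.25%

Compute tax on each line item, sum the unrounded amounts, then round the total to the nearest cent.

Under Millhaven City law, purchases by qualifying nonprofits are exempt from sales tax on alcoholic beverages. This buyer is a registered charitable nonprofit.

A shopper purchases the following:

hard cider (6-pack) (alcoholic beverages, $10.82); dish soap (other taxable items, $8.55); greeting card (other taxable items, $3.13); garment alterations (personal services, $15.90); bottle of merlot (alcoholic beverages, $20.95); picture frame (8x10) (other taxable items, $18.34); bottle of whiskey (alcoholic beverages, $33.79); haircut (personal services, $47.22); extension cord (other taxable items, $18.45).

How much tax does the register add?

$2.06

Hard cider (6-pack) $10.82: alcoholic beverages, buyer-exempt → 0% → $0.00
Dish soap $8.55: other taxable items → 4.25% → $0.363375
Greeting card $3.13: other taxable items → 4.25% → $0.133025
Garment alterations $15.90: personal services → 0% → $0.00
Bottle of merlot $20.95: alcoholic beverages, buyer-exempt → 0% → $0.00
Picture frame (8x10) $18.34: other taxable items → 4.25% → $0.77945
Bottle of whiskey $33.79: alcoholic beverages, buyer-exempt → 0% → $0.00
Haircut $47.22: personal services → 0% → $0.00
Extension cord $18.45: other taxable items → 4.25% → $0.784125
Unrounded tax sum = $2.059975 → $2.06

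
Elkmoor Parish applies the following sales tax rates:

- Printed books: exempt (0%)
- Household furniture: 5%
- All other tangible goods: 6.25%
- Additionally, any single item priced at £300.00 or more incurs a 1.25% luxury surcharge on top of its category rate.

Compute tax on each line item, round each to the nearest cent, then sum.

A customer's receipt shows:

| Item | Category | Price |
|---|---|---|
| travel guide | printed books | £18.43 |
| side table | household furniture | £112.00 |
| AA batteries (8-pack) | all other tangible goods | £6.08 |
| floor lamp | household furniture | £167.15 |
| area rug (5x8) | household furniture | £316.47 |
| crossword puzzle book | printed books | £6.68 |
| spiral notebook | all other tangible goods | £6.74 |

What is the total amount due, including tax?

Travel guide £18.43: printed books → 0% → £0.00
Side table £112.00: household furniture → 5% → £5.60
AA batteries (8-pack) £6.08: all other tangible goods → 6.25% → £0.38
Floor lamp £167.15: household furniture → 5% → £8.36
Area rug (5x8) £316.47: household furniture → 5% + 1.25% surcharge = 6.25% → £19.78
Crossword puzzle book £6.68: printed books → 0% → £0.00
Spiral notebook £6.74: all other tangible goods → 6.25% → £0.42
Subtotal = £633.55; tax = £34.54; total due = £668.09

£668.09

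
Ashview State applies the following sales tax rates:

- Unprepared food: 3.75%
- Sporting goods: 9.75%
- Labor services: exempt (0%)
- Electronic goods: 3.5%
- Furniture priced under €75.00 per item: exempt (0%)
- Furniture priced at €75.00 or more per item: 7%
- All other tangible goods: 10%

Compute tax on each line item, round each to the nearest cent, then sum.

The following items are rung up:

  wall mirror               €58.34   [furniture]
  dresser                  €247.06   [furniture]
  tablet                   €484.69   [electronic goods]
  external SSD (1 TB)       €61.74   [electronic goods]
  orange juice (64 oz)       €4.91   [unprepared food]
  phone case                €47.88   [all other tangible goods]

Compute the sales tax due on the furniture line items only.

€17.29

Wall mirror €58.34: furniture, under €75.00 → 0% → €0.00
Dresser €247.06: furniture, €75.00 or more → 7% → €17.29
Tax on furniture = €0.00 + €17.29 = €17.29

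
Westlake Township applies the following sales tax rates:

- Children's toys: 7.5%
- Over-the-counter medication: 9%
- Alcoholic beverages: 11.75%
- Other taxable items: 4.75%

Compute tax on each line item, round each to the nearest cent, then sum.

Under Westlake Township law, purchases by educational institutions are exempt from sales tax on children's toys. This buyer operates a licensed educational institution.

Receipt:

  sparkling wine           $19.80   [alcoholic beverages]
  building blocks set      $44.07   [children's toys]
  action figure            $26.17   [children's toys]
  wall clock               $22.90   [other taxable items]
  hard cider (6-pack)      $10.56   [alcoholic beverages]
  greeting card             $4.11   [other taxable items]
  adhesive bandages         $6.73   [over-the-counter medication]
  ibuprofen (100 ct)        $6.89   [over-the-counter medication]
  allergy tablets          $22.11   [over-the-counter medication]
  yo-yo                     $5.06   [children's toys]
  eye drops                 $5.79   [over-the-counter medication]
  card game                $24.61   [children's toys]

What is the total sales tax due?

$8.60

Sparkling wine $19.80: alcoholic beverages → 11.75% → $2.33
Building blocks set $44.07: children's toys, buyer-exempt → 0% → $0.00
Action figure $26.17: children's toys, buyer-exempt → 0% → $0.00
Wall clock $22.90: other taxable items → 4.75% → $1.09
Hard cider (6-pack) $10.56: alcoholic beverages → 11.75% → $1.24
Greeting card $4.11: other taxable items → 4.75% → $0.20
Adhesive bandages $6.73: over-the-counter medication → 9% → $0.61
Ibuprofen (100 ct) $6.89: over-the-counter medication → 9% → $0.62
Allergy tablets $22.11: over-the-counter medication → 9% → $1.99
Yo-yo $5.06: children's toys, buyer-exempt → 0% → $0.00
Eye drops $5.79: over-the-counter medication → 9% → $0.52
Card game $24.61: children's toys, buyer-exempt → 0% → $0.00
Total tax = $2.33 + $1.09 + $1.24 + $0.20 + $0.61 + $0.62 + $1.99 + $0.52 = $8.60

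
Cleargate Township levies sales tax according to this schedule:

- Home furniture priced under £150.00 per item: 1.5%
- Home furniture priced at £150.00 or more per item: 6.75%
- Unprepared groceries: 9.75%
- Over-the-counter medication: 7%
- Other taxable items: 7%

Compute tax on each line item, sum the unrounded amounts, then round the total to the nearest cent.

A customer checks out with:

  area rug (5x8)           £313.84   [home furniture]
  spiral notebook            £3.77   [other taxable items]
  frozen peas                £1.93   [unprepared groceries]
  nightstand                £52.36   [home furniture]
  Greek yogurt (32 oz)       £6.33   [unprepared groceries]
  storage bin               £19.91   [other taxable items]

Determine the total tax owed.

Area rug (5x8) £313.84: home furniture, £150.00 or more → 6.75% → £21.1842
Spiral notebook £3.77: other taxable items → 7% → £0.2639
Frozen peas £1.93: unprepared groceries → 9.75% → £0.188175
Nightstand £52.36: home furniture, under £150.00 → 1.5% → £0.7854
Greek yogurt (32 oz) £6.33: unprepared groceries → 9.75% → £0.617175
Storage bin £19.91: other taxable items → 7% → £1.3937
Unrounded tax sum = £24.43255 → £24.43

£24.43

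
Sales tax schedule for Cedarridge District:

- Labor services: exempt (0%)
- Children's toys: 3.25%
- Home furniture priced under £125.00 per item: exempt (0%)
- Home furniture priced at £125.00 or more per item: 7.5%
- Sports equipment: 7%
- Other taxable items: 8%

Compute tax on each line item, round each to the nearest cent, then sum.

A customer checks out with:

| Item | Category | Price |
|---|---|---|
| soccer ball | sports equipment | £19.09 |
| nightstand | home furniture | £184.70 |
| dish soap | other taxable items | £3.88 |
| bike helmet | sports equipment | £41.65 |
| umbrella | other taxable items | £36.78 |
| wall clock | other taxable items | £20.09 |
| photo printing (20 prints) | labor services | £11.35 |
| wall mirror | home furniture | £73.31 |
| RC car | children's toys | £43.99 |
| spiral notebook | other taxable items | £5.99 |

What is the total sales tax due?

£24.88

Soccer ball £19.09: sports equipment → 7% → £1.34
Nightstand £184.70: home furniture, £125.00 or more → 7.5% → £13.85
Dish soap £3.88: other taxable items → 8% → £0.31
Bike helmet £41.65: sports equipment → 7% → £2.92
Umbrella £36.78: other taxable items → 8% → £2.94
Wall clock £20.09: other taxable items → 8% → £1.61
Photo printing (20 prints) £11.35: labor services → 0% → £0.00
Wall mirror £73.31: home furniture, under £125.00 → 0% → £0.00
RC car £43.99: children's toys → 3.25% → £1.43
Spiral notebook £5.99: other taxable items → 8% → £0.48
Total tax = £1.34 + £13.85 + £0.31 + £2.92 + £2.94 + £1.61 + £1.43 + £0.48 = £24.88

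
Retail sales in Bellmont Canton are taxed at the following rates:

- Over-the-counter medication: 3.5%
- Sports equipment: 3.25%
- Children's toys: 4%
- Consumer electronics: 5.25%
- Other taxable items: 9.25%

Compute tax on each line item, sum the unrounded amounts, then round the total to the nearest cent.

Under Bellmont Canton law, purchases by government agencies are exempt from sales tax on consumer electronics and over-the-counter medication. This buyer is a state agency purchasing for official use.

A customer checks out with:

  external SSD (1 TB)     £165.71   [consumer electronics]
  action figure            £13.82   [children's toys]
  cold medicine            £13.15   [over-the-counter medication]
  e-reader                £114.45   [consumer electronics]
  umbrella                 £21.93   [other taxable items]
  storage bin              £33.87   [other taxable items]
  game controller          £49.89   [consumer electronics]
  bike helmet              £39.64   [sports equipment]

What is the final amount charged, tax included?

£459.46

External SSD (1 TB) £165.71: consumer electronics, buyer-exempt → 0% → £0.00
Action figure £13.82: children's toys → 4% → £0.5528
Cold medicine £13.15: over-the-counter medication, buyer-exempt → 0% → £0.00
E-reader £114.45: consumer electronics, buyer-exempt → 0% → £0.00
Umbrella £21.93: other taxable items → 9.25% → £2.028525
Storage bin £33.87: other taxable items → 9.25% → £3.132975
Game controller £49.89: consumer electronics, buyer-exempt → 0% → £0.00
Bike helmet £39.64: sports equipment → 3.25% → £1.2883
Subtotal = £452.46; unrounded tax = £7.0026 → £7.00; total due = £459.46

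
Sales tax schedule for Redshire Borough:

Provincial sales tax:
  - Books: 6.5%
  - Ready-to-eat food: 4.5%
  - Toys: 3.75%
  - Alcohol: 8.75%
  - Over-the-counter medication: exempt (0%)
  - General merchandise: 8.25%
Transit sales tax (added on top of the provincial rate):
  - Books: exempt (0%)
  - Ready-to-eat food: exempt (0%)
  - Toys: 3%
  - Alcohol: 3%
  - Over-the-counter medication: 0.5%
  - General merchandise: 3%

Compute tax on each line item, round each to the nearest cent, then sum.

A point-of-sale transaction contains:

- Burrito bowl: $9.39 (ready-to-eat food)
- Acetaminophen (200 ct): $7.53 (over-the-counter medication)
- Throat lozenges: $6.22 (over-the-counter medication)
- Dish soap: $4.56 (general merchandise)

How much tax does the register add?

$1.00

Burrito bowl $9.39: ready-to-eat food → 4.5% + 0% transit = 4.5% → $0.42
Acetaminophen (200 ct) $7.53: over-the-counter medication → 0% + 0.5% transit = 0.5% → $0.04
Throat lozenges $6.22: over-the-counter medication → 0% + 0.5% transit = 0.5% → $0.03
Dish soap $4.56: general merchandise → 8.25% + 3% transit = 11.25% → $0.51
Total tax = $0.42 + $0.04 + $0.03 + $0.51 = $1.00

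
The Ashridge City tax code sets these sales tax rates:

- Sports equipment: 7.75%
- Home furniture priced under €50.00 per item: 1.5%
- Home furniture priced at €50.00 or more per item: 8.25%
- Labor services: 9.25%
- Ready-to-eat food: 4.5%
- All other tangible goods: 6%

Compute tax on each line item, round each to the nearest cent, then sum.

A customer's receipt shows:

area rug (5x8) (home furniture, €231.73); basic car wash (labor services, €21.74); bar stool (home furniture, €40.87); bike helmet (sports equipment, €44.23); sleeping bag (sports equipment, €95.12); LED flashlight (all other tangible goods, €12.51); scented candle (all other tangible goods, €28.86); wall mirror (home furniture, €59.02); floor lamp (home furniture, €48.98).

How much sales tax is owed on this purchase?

€40.62

Area rug (5x8) €231.73: home furniture, €50.00 or more → 8.25% → €19.12
Basic car wash €21.74: labor services → 9.25% → €2.01
Bar stool €40.87: home furniture, under €50.00 → 1.5% → €0.61
Bike helmet €44.23: sports equipment → 7.75% → €3.43
Sleeping bag €95.12: sports equipment → 7.75% → €7.37
LED flashlight €12.51: all other tangible goods → 6% → €0.75
Scented candle €28.86: all other tangible goods → 6% → €1.73
Wall mirror €59.02: home furniture, €50.00 or more → 8.25% → €4.87
Floor lamp €48.98: home furniture, under €50.00 → 1.5% → €0.73
Total tax = €19.12 + €2.01 + €0.61 + €3.43 + €7.37 + €0.75 + €1.73 + €4.87 + €0.73 = €40.62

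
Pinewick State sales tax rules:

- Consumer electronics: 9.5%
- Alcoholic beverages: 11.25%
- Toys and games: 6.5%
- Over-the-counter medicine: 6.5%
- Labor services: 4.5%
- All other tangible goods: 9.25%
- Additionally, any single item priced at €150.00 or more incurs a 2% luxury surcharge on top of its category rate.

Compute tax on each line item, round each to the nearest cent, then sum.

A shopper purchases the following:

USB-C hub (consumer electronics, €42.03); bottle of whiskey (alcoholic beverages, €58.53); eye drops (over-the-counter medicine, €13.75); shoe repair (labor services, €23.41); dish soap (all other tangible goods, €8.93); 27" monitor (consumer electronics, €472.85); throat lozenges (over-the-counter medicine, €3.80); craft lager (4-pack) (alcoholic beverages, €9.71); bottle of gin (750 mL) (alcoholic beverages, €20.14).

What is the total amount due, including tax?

USB-C hub €42.03: consumer electronics → 9.5% → €3.99
Bottle of whiskey €58.53: alcoholic beverages → 11.25% → €6.58
Eye drops €13.75: over-the-counter medicine → 6.5% → €0.89
Shoe repair €23.41: labor services → 4.5% → €1.05
Dish soap €8.93: all other tangible goods → 9.25% → €0.83
27" monitor €472.85: consumer electronics → 9.5% + 2% surcharge = 11.5% → €54.38
Throat lozenges €3.80: over-the-counter medicine → 6.5% → €0.25
Craft lager (4-pack) €9.71: alcoholic beverages → 11.25% → €1.09
Bottle of gin (750 mL) €20.14: alcoholic beverages → 11.25% → €2.27
Subtotal = €653.15; tax = €71.33; total due = €724.48

€724.48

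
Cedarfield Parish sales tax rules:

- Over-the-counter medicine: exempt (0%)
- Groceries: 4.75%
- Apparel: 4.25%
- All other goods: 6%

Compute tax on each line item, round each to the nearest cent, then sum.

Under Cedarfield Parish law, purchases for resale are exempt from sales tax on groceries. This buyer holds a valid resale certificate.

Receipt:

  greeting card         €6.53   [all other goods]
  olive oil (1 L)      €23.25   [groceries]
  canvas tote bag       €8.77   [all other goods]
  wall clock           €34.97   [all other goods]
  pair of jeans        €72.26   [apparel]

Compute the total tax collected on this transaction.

Greeting card €6.53: all other goods → 6% → €0.39
Olive oil (1 L) €23.25: groceries, buyer-exempt → 0% → €0.00
Canvas tote bag €8.77: all other goods → 6% → €0.53
Wall clock €34.97: all other goods → 6% → €2.10
Pair of jeans €72.26: apparel → 4.25% → €3.07
Total tax = €0.39 + €0.53 + €2.10 + €3.07 = €6.09

€6.09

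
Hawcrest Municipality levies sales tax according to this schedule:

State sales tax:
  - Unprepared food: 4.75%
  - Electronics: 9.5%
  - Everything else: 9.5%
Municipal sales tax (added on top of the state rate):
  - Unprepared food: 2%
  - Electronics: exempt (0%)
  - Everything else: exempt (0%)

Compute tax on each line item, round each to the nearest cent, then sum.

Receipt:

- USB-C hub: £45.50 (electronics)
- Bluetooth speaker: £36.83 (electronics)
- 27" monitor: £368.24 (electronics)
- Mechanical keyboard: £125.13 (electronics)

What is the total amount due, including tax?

£630.39

USB-C hub £45.50: electronics → 9.5% + 0% municipal = 9.5% → £4.32
Bluetooth speaker £36.83: electronics → 9.5% + 0% municipal = 9.5% → £3.50
27" monitor £368.24: electronics → 9.5% + 0% municipal = 9.5% → £34.98
Mechanical keyboard £125.13: electronics → 9.5% + 0% municipal = 9.5% → £11.89
Subtotal = £575.70; tax = £54.69; total due = £630.39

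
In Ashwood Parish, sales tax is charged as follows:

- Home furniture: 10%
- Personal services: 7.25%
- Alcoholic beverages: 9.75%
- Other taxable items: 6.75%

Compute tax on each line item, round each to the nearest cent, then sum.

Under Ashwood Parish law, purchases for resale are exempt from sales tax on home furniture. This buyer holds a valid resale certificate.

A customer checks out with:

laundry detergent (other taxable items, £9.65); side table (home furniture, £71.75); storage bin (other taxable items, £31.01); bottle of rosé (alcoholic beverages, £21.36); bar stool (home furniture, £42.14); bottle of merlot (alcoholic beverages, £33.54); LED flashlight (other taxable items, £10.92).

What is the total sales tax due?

£8.83

Laundry detergent £9.65: other taxable items → 6.75% → £0.65
Side table £71.75: home furniture, buyer-exempt → 0% → £0.00
Storage bin £31.01: other taxable items → 6.75% → £2.09
Bottle of rosé £21.36: alcoholic beverages → 9.75% → £2.08
Bar stool £42.14: home furniture, buyer-exempt → 0% → £0.00
Bottle of merlot £33.54: alcoholic beverages → 9.75% → £3.27
LED flashlight £10.92: other taxable items → 6.75% → £0.74
Total tax = £0.65 + £2.09 + £2.08 + £3.27 + £0.74 = £8.83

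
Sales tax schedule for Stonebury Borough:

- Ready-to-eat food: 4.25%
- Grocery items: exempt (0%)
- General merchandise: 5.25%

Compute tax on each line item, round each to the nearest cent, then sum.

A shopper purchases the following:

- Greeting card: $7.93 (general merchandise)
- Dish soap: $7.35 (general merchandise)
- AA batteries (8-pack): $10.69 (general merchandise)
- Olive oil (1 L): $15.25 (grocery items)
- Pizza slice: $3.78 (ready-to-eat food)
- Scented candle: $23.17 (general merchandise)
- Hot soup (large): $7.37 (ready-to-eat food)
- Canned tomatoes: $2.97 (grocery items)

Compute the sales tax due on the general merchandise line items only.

Greeting card $7.93: general merchandise → 5.25% → $0.42
Dish soap $7.35: general merchandise → 5.25% → $0.39
AA batteries (8-pack) $10.69: general merchandise → 5.25% → $0.56
Scented candle $23.17: general merchandise → 5.25% → $1.22
Tax on general merchandise = $0.42 + $0.39 + $0.56 + $1.22 = $2.59

$2.59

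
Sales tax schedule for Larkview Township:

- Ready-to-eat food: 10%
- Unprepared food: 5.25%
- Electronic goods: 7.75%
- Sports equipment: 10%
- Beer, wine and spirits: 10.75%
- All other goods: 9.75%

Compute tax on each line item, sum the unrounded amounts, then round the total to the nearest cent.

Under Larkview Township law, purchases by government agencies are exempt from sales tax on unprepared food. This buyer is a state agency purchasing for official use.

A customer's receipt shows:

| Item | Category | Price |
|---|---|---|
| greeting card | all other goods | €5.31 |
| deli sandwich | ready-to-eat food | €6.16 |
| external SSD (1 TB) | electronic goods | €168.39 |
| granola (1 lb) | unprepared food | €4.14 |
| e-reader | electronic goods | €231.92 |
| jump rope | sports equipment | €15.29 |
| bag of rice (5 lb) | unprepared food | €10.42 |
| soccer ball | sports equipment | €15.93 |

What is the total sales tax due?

Greeting card €5.31: all other goods → 9.75% → €0.517725
Deli sandwich €6.16: ready-to-eat food → 10% → €0.616
External SSD (1 TB) €168.39: electronic goods → 7.75% → €13.050225
Granola (1 lb) €4.14: unprepared food, buyer-exempt → 0% → €0.00
E-reader €231.92: electronic goods → 7.75% → €17.9738
Jump rope €15.29: sports equipment → 10% → €1.529
Bag of rice (5 lb) €10.42: unprepared food, buyer-exempt → 0% → €0.00
Soccer ball €15.93: sports equipment → 10% → €1.593
Unrounded tax sum = €35.27975 → €35.28

€35.28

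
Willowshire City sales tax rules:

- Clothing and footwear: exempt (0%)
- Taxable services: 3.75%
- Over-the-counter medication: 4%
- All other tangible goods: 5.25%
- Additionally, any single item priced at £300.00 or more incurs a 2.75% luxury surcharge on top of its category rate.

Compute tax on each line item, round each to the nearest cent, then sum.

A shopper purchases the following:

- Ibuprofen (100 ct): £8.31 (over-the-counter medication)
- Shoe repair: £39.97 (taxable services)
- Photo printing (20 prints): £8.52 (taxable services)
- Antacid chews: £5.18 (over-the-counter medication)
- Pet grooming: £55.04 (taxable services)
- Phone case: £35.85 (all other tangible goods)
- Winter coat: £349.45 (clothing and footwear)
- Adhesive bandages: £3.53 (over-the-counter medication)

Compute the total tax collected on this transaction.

Ibuprofen (100 ct) £8.31: over-the-counter medication → 4% → £0.33
Shoe repair £39.97: taxable services → 3.75% → £1.50
Photo printing (20 prints) £8.52: taxable services → 3.75% → £0.32
Antacid chews £5.18: over-the-counter medication → 4% → £0.21
Pet grooming £55.04: taxable services → 3.75% → £2.06
Phone case £35.85: all other tangible goods → 5.25% → £1.88
Winter coat £349.45: clothing and footwear → 0% + 2.75% surcharge = 2.75% → £9.61
Adhesive bandages £3.53: over-the-counter medication → 4% → £0.14
Total tax = £0.33 + £1.50 + £0.32 + £0.21 + £2.06 + £1.88 + £9.61 + £0.14 = £16.05

£16.05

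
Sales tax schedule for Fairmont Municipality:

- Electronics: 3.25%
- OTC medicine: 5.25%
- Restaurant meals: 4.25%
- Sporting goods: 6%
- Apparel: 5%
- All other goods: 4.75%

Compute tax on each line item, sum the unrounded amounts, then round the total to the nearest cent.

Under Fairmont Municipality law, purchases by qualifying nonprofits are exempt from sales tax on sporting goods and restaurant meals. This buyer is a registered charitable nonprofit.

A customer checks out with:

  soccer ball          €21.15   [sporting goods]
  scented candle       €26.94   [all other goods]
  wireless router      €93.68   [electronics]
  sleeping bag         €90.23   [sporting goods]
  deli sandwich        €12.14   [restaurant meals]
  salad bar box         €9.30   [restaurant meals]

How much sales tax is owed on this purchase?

€4.32

Soccer ball €21.15: sporting goods, buyer-exempt → 0% → €0.00
Scented candle €26.94: all other goods → 4.75% → €1.27965
Wireless router €93.68: electronics → 3.25% → €3.0446
Sleeping bag €90.23: sporting goods, buyer-exempt → 0% → €0.00
Deli sandwich €12.14: restaurant meals, buyer-exempt → 0% → €0.00
Salad bar box €9.30: restaurant meals, buyer-exempt → 0% → €0.00
Unrounded tax sum = €4.32425 → €4.32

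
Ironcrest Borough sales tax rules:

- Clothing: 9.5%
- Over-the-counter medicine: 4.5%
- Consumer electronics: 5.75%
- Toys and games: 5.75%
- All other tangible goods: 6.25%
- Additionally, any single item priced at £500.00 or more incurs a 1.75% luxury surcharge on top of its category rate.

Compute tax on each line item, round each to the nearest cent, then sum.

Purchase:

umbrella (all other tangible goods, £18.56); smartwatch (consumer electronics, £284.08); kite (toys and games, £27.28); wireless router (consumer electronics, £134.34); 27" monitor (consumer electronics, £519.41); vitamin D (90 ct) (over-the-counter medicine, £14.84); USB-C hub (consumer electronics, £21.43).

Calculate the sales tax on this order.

Umbrella £18.56: all other tangible goods → 6.25% → £1.16
Smartwatch £284.08: consumer electronics → 5.75% → £16.33
Kite £27.28: toys and games → 5.75% → £1.57
Wireless router £134.34: consumer electronics → 5.75% → £7.72
27" monitor £519.41: consumer electronics → 5.75% + 1.75% surcharge = 7.5% → £38.96
Vitamin D (90 ct) £14.84: over-the-counter medicine → 4.5% → £0.67
USB-C hub £21.43: consumer electronics → 5.75% → £1.23
Total tax = £1.16 + £16.33 + £1.57 + £7.72 + £38.96 + £0.67 + £1.23 = £67.64

£67.64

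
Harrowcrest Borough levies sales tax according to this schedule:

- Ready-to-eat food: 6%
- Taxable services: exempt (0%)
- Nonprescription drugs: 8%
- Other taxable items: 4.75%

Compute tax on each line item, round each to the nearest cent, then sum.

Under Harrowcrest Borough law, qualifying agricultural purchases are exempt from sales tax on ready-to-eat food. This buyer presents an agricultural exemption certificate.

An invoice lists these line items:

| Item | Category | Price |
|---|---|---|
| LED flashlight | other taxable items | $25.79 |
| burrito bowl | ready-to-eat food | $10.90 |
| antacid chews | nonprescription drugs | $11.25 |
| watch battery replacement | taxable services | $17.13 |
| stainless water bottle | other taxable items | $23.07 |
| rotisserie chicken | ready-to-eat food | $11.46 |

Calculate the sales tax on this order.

LED flashlight $25.79: other taxable items → 4.75% → $1.23
Burrito bowl $10.90: ready-to-eat food, buyer-exempt → 0% → $0.00
Antacid chews $11.25: nonprescription drugs → 8% → $0.90
Watch battery replacement $17.13: taxable services → 0% → $0.00
Stainless water bottle $23.07: other taxable items → 4.75% → $1.10
Rotisserie chicken $11.46: ready-to-eat food, buyer-exempt → 0% → $0.00
Total tax = $1.23 + $0.90 + $1.10 = $3.23

$3.23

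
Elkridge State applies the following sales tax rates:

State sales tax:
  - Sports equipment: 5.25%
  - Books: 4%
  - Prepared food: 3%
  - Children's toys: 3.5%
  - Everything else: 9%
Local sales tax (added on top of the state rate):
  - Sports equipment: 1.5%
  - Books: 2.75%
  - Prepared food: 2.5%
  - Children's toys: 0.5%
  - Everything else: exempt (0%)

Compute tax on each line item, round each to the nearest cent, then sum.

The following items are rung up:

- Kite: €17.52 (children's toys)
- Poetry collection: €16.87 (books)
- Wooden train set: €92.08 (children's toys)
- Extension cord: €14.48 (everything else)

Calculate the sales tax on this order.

Kite €17.52: children's toys → 3.5% + 0.5% local = 4% → €0.70
Poetry collection €16.87: books → 4% + 2.75% local = 6.75% → €1.14
Wooden train set €92.08: children's toys → 3.5% + 0.5% local = 4% → €3.68
Extension cord €14.48: everything else → 9% + 0% local = 9% → €1.30
Total tax = €0.70 + €1.14 + €3.68 + €1.30 = €6.82

€6.82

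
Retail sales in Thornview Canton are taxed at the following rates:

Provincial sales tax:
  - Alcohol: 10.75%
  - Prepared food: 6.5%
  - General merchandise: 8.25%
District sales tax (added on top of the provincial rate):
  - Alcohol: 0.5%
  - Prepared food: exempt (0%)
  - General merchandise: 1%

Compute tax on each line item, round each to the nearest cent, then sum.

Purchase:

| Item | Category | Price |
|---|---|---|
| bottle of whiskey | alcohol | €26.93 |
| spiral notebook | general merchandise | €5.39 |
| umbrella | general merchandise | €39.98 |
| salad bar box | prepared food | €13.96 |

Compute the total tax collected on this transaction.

€8.14

Bottle of whiskey €26.93: alcohol → 10.75% + 0.5% district = 11.25% → €3.03
Spiral notebook €5.39: general merchandise → 8.25% + 1% district = 9.25% → €0.50
Umbrella €39.98: general merchandise → 8.25% + 1% district = 9.25% → €3.70
Salad bar box €13.96: prepared food → 6.5% + 0% district = 6.5% → €0.91
Total tax = €3.03 + €0.50 + €3.70 + €0.91 = €8.14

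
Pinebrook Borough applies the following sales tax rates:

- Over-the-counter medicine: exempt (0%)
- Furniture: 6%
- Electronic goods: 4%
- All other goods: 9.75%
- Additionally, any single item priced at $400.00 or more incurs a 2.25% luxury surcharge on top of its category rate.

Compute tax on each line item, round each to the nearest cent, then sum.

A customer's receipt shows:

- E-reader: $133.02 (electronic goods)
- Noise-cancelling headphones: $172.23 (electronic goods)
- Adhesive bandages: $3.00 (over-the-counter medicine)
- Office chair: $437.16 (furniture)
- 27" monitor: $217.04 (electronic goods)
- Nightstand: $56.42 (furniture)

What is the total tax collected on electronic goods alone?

$20.89

E-reader $133.02: electronic goods → 4% → $5.32
Noise-cancelling headphones $172.23: electronic goods → 4% → $6.89
27" monitor $217.04: electronic goods → 4% → $8.68
Tax on electronic goods = $5.32 + $6.89 + $8.68 = $20.89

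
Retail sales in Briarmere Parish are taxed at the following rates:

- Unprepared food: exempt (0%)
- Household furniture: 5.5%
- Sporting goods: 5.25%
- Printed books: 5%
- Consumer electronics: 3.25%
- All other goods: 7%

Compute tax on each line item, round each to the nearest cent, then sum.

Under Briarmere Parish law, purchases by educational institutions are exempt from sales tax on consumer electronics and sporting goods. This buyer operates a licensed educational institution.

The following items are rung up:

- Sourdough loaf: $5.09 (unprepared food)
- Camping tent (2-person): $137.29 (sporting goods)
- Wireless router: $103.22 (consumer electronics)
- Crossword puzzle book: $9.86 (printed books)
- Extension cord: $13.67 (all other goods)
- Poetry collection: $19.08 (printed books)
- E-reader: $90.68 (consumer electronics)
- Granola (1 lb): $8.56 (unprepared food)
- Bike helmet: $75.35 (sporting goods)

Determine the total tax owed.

$2.40

Sourdough loaf $5.09: unprepared food → 0% → $0.00
Camping tent (2-person) $137.29: sporting goods, buyer-exempt → 0% → $0.00
Wireless router $103.22: consumer electronics, buyer-exempt → 0% → $0.00
Crossword puzzle book $9.86: printed books → 5% → $0.49
Extension cord $13.67: all other goods → 7% → $0.96
Poetry collection $19.08: printed books → 5% → $0.95
E-reader $90.68: consumer electronics, buyer-exempt → 0% → $0.00
Granola (1 lb) $8.56: unprepared food → 0% → $0.00
Bike helmet $75.35: sporting goods, buyer-exempt → 0% → $0.00
Total tax = $0.49 + $0.96 + $0.95 = $2.40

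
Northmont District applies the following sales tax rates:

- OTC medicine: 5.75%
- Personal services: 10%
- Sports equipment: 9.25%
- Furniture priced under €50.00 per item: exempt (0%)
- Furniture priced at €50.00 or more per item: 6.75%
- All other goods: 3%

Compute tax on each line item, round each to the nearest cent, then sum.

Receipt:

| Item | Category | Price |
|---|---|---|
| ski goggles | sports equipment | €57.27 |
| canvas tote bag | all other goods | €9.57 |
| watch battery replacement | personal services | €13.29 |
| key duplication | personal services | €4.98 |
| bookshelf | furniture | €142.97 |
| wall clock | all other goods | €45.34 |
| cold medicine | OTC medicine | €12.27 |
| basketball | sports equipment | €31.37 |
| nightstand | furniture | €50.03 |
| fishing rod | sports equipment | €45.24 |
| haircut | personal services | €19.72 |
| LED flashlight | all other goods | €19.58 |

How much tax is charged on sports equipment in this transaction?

€12.38

Ski goggles €57.27: sports equipment → 9.25% → €5.30
Basketball €31.37: sports equipment → 9.25% → €2.90
Fishing rod €45.24: sports equipment → 9.25% → €4.18
Tax on sports equipment = €5.30 + €2.90 + €4.18 = €12.38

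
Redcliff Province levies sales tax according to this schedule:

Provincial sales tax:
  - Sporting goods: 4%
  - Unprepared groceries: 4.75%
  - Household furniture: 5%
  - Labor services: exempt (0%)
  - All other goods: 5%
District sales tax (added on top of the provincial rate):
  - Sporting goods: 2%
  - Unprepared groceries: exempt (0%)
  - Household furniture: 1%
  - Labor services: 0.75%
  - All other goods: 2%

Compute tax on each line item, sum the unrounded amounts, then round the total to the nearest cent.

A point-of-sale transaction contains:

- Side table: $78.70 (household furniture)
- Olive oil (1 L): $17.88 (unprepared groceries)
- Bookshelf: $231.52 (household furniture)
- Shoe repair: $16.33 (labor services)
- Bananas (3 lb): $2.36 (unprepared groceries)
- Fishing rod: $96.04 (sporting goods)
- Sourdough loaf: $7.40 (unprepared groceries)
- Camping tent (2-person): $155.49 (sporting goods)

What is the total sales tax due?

Side table $78.70: household furniture → 5% + 1% district = 6% → $4.722
Olive oil (1 L) $17.88: unprepared groceries → 4.75% + 0% district = 4.75% → $0.8493
Bookshelf $231.52: household furniture → 5% + 1% district = 6% → $13.8912
Shoe repair $16.33: labor services → 0% + 0.75% district = 0.75% → $0.122475
Bananas (3 lb) $2.36: unprepared groceries → 4.75% + 0% district = 4.75% → $0.1121
Fishing rod $96.04: sporting goods → 4% + 2% district = 6% → $5.7624
Sourdough loaf $7.40: unprepared groceries → 4.75% + 0% district = 4.75% → $0.3515
Camping tent (2-person) $155.49: sporting goods → 4% + 2% district = 6% → $9.3294
Unrounded tax sum = $35.140375 → $35.14

$35.14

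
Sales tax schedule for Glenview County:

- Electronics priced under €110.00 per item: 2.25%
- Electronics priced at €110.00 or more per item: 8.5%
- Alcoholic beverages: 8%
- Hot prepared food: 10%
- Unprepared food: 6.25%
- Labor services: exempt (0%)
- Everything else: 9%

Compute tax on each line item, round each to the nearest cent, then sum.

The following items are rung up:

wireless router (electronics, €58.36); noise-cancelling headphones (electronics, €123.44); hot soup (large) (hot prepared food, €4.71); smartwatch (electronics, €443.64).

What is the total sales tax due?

Wireless router €58.36: electronics, under €110.00 → 2.25% → €1.31
Noise-cancelling headphones €123.44: electronics, €110.00 or more → 8.5% → €10.49
Hot soup (large) €4.71: hot prepared food → 10% → €0.47
Smartwatch €443.64: electronics, €110.00 or more → 8.5% → €37.71
Total tax = €1.31 + €10.49 + €0.47 + €37.71 = €49.98

€49.98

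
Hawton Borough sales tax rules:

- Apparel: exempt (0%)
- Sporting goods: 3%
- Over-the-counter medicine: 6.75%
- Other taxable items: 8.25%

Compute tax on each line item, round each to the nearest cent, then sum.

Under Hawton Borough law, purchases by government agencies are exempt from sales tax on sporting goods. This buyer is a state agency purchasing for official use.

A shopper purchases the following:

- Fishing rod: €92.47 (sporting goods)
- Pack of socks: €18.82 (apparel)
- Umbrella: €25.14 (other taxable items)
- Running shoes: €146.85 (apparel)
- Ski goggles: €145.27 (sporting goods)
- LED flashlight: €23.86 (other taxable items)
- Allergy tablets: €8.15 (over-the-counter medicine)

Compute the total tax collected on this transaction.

Fishing rod €92.47: sporting goods, buyer-exempt → 0% → €0.00
Pack of socks €18.82: apparel → 0% → €0.00
Umbrella €25.14: other taxable items → 8.25% → €2.07
Running shoes €146.85: apparel → 0% → €0.00
Ski goggles €145.27: sporting goods, buyer-exempt → 0% → €0.00
LED flashlight €23.86: other taxable items → 8.25% → €1.97
Allergy tablets €8.15: over-the-counter medicine → 6.75% → €0.55
Total tax = €2.07 + €1.97 + €0.55 = €4.59

€4.59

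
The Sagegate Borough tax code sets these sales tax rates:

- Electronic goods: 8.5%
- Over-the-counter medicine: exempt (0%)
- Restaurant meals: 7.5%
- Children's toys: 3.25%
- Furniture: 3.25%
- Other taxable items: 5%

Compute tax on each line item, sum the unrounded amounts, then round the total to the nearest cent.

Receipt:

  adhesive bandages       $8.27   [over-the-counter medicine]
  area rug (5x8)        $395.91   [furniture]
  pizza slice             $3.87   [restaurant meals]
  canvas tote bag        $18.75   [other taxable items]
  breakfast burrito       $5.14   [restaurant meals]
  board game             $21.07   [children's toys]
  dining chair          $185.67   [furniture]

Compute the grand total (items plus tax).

$659.88

Adhesive bandages $8.27: over-the-counter medicine → 0% → $0.00
Area rug (5x8) $395.91: furniture → 3.25% → $12.867075
Pizza slice $3.87: restaurant meals → 7.5% → $0.29025
Canvas tote bag $18.75: other taxable items → 5% → $0.9375
Breakfast burrito $5.14: restaurant meals → 7.5% → $0.3855
Board game $21.07: children's toys → 3.25% → $0.684775
Dining chair $185.67: furniture → 3.25% → $6.034275
Subtotal = $638.68; unrounded tax = $21.199375 → $21.20; total due = $659.88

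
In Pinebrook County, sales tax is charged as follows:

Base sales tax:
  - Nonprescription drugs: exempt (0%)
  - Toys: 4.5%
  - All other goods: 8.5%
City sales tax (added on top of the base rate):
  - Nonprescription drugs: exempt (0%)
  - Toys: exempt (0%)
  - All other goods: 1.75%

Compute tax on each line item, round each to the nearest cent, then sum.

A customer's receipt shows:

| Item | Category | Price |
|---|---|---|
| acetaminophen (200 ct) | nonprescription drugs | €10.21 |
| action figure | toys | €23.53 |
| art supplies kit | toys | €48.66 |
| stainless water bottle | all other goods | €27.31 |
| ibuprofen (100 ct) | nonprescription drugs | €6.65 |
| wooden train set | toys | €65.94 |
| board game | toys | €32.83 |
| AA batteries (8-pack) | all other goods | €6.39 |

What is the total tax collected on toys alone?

Action figure €23.53: toys → 4.5% + 0% city = 4.5% → €1.06
Art supplies kit €48.66: toys → 4.5% + 0% city = 4.5% → €2.19
Wooden train set €65.94: toys → 4.5% + 0% city = 4.5% → €2.97
Board game €32.83: toys → 4.5% + 0% city = 4.5% → €1.48
Tax on toys = €1.06 + €2.19 + €2.97 + €1.48 = €7.70

€7.70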